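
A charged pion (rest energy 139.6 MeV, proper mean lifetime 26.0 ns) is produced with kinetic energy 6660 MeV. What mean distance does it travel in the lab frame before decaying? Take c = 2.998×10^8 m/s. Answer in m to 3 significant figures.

γ = 1 + K/(m₀c²) = 1 + 6660/139.6 = 48.708
β = √(1 − 1/γ²) = 0.99979
Dilated lifetime: γτ₀ = 48.708 × 26.0 ns = 1266.4 ns
d = βc·γτ₀ = 0.99979 × (2.998×10^8 m/s) × 1.2664×10^-6 s = 380 m

d ≈ 380 m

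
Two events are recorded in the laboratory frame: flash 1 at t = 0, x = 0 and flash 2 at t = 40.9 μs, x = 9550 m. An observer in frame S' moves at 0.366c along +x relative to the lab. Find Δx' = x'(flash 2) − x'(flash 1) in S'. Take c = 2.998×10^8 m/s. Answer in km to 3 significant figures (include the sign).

Δx' ≈ 5.44 km

γ = 1/√(1 − 0.366²) = 1.0746
Δx' = γ(Δx − vΔt) = 1.0746 × (9550 m − 0.366×(2.998×10^8 m/s)×40.9×10^-6 s)
= 1.0746 × (5062.2 m) = 5.44 km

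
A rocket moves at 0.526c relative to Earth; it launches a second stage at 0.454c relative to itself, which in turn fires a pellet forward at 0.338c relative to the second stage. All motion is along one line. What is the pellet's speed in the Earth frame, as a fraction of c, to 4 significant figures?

u ≈ 0.8909c

Compose boost 2: (0.454 + 0.526)/(1 + 0.454×0.526) = 0.9800/1.23880 = 0.791086
Compose boost 3: (0.338 + 0.791086)/(1 + 0.338×0.791086) = 1.12909/1.26739 = 0.8909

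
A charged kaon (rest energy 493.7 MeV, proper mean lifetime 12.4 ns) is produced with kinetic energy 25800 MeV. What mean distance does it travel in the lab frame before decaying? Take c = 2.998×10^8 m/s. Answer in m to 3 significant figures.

γ = 1 + K/(m₀c²) = 1 + 25800/493.7 = 53.258
β = √(1 − 1/γ²) = 0.99982
Dilated lifetime: γτ₀ = 53.258 × 12.4 ns = 660.40 ns
d = βc·γτ₀ = 0.99982 × (2.998×10^8 m/s) × 6.6040×10^-7 s = 198 m

d ≈ 198 m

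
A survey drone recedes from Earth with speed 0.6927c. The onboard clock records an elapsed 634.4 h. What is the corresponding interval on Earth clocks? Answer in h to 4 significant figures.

γ = 1/√(1 − 0.6927²) = 1.38653
Time dilation: Δt = γτ₀ = 1.38653 × 634.4 h = 879.6 h

Δt ≈ 879.6 h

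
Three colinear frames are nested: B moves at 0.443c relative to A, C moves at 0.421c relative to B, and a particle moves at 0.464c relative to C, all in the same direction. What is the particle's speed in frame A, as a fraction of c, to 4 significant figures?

u ≈ 0.8911c

Compose boost 2: (0.421 + 0.443)/(1 + 0.421×0.443) = 0.8640/1.18650 = 0.728190
Compose boost 3: (0.464 + 0.728190)/(1 + 0.464×0.728190) = 1.19219/1.33788 = 0.8911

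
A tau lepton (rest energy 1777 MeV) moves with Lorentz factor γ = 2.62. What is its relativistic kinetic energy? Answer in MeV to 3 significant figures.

K ≈ 2880 MeV

γ = 2.62 (given)
K = (γ − 1)m₀c² = (2.62 − 1) × 1777 MeV = 1.6200 × 1777 MeV = 2880 MeV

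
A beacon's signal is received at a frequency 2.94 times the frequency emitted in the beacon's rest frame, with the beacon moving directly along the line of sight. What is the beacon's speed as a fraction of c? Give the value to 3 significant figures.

f_obs/f_src = √((1+β)/(1−β)) = 2.94  ⇒  (1+β)/(1−β) = 8.6436
β = |1 − D²|/(1 + D²) = |1 − 8.6436|/(1 + 8.6436) = 0.793

β ≈ 0.793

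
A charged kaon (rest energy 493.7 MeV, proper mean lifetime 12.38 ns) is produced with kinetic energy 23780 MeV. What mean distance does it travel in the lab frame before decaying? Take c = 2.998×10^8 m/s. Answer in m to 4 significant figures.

γ = 1 + K/(m₀c²) = 1 + 23780/493.7 = 49.1669
β = √(1 − 1/γ²) = 0.999793
Dilated lifetime: γτ₀ = 49.1669 × 12.38 ns = 608.686 ns
d = βc·γτ₀ = 0.999793 × (2.998×10^8 m/s) × 6.08686×10^-7 s = 182.4 m

d ≈ 182.4 m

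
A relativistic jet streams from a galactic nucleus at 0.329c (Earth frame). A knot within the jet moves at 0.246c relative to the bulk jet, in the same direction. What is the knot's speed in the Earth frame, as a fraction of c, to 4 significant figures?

u ≈ 0.5319c

Relativistic velocity addition: u = (u' + v)/(1 + u'v/c²)
= (0.246 + 0.329)/(1 + 0.246×0.329) = 0.5750/1.08093 = 0.5319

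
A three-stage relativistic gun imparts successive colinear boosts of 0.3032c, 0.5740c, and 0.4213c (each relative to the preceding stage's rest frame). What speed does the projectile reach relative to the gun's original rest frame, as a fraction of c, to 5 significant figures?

u ≈ 0.88872c

Compose boost 2: (0.5740 + 0.3032)/(1 + 0.5740×0.3032) = 0.87720/1.174037 = 0.7471657
Compose boost 3: (0.4213 + 0.7471657)/(1 + 0.4213×0.7471657) = 1.168466/1.314781 = 0.88872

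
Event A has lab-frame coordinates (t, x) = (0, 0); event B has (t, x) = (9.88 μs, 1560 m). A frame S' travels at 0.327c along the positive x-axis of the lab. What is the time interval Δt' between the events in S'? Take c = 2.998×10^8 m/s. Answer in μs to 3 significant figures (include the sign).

Δt' ≈ 8.65 μs

γ = 1/√(1 − 0.327²) = 1.0582
Δt' = γ(Δt − vΔx/c²) = 1.0582 × (9.88 μs − 0.327×1560 m / (2.998×10^8 m/s))
= 1.0582 × (8.1785 μs) = 8.65 μs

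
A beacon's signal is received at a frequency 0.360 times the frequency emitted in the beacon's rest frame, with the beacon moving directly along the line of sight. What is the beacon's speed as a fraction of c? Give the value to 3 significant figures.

f_obs/f_src = √((1−β)/(1+β)) = 0.360  ⇒  (1−β)/(1+β) = 0.12960
β = |1 − D²|/(1 + D²) = |1 − 0.12960|/(1 + 0.12960) = 0.771

β ≈ 0.771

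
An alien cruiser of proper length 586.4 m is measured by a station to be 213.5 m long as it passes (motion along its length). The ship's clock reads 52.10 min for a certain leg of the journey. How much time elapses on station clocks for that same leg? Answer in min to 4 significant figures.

Length contraction ⇒ γ = L₀/L = 586.4/213.5 = 2.74660
Time dilation: Δt = γτ₀ = 2.74660 × 52.10 min = 143.1 min

Δt ≈ 143.1 min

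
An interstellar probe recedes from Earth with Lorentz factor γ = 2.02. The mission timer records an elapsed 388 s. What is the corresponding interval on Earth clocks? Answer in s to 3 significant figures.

γ = 2.02 (given)
Time dilation: Δt = γτ₀ = 2.02 × 388 s = 784 s

Δt ≈ 784 s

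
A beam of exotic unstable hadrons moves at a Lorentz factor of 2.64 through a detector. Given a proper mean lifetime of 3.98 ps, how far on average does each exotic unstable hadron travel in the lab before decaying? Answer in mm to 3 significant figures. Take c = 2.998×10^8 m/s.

β = √(1 − 1/γ²) = √(1 − 1/2.64²) = 0.92548
Dilated lifetime: Δt = γτ₀ = 2.64 × 3.98 ps = 10.507 ps
d = vΔt = 0.92548c × 10.507 ps = 2.7746×10^8 m/s × 1.0507×10^-11 s = 2.92 mm

d ≈ 2.92 mm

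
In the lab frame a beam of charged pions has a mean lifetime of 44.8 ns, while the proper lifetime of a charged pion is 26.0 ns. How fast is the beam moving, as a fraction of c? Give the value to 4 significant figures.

γ = Δt/τ₀ = 44.8/26.0 = 1.72308
β = √(1 − 1/γ²) = √(1 − 1/1.72308²) = 0.8144

β ≈ 0.8144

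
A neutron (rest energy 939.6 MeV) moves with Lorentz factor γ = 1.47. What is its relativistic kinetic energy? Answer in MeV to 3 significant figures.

γ = 1.47 (given)
K = (γ − 1)m₀c² = (1.47 − 1) × 939.6 MeV = 0.47000 × 939.6 MeV = 442 MeV

K ≈ 442 MeV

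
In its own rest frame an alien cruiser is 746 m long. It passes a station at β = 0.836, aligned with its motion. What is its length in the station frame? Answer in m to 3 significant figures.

γ = 1/√(1 − 0.836²) = 1.8224
Length contraction: L = L₀/γ = 746/1.8224 = 409 m

L ≈ 409 m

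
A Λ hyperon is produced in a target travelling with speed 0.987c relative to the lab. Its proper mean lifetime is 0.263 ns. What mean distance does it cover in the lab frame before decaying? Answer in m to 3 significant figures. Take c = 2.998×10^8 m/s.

d ≈ 0.484 m

γ = 1/√(1 − 0.987²) = 6.2220
Dilated lifetime: Δt = γτ₀ = 6.2220 × 0.263 ns = 1.6364 ns
d = vΔt = 0.987c × 1.6364 ns = 2.9590×10^8 m/s × 1.6364×10^-9 s = 0.484 m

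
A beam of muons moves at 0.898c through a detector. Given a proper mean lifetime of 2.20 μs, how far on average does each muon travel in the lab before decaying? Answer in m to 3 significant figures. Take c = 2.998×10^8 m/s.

γ = 1/√(1 − 0.898²) = 2.2728
Dilated lifetime: Δt = γτ₀ = 2.2728 × 2.20 μs = 5.0001 μs
d = vΔt = 0.898c × 5.0001 μs = 2.6922×10^8 m/s × 5.0001×10^-6 s = 1350 m

d ≈ 1350 m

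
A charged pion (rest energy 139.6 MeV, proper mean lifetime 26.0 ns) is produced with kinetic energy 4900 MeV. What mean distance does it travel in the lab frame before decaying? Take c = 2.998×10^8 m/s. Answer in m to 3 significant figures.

d ≈ 281 m

γ = 1 + K/(m₀c²) = 1 + 4900/139.6 = 36.100
β = √(1 − 1/γ²) = 0.99962
Dilated lifetime: γτ₀ = 36.100 × 26.0 ns = 938.61 ns
d = βc·γτ₀ = 0.99962 × (2.998×10^8 m/s) × 9.3861×10^-7 s = 281 m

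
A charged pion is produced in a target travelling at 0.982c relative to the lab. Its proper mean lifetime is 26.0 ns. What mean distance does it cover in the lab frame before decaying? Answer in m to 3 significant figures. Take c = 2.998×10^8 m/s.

γ = 1/√(1 − 0.982²) = 5.2943
Dilated lifetime: Δt = γτ₀ = 5.2943 × 26.0 ns = 137.65 ns
d = vΔt = 0.982c × 137.65 ns = 2.9440×10^8 m/s × 1.3765×10^-7 s = 40.5 m

d ≈ 40.5 m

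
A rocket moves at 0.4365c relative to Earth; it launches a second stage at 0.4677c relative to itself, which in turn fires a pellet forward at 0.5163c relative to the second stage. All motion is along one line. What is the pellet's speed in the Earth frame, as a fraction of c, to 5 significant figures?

Compose boost 2: (0.4677 + 0.4365)/(1 + 0.4677×0.4365) = 0.90420/1.204151 = 0.7509025
Compose boost 3: (0.5163 + 0.7509025)/(1 + 0.5163×0.7509025) = 1.267202/1.387691 = 0.91317

u ≈ 0.91317c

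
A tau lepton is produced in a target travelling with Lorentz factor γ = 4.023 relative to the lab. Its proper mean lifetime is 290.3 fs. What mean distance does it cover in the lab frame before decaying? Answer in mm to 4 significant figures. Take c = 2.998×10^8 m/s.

β = √(1 − 1/γ²) = √(1 − 1/4.023²) = 0.968614
Dilated lifetime: Δt = γτ₀ = 4.023 × 290.3 fs = 1167.88 fs
d = vΔt = 0.968614c × 1167.88 fs = 2.90390×10^8 m/s × 1.16788×10^-12 s = 0.3391 mm

d ≈ 0.3391 mm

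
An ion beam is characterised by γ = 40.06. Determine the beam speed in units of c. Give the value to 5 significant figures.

β = √(1 − 1/γ²) = √(1 − 1/40.06²) = √(0.9993769) = 0.99969

β ≈ 0.99969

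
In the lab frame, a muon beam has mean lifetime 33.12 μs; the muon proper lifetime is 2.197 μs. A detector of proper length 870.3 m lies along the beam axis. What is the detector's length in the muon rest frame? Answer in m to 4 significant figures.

L ≈ 57.73 m

Time dilation ⇒ γ = Δt/τ₀ = 33.12/2.197 = 15.0751
Length contraction: L = L₀/γ = 870.3/15.0751 = 57.73 m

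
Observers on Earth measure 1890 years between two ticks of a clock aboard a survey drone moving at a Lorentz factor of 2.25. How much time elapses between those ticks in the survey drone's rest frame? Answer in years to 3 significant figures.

γ = 2.25 (given)
Proper time: τ₀ = Δt/γ = 1890/2.25 = 840 years

τ₀ ≈ 840 years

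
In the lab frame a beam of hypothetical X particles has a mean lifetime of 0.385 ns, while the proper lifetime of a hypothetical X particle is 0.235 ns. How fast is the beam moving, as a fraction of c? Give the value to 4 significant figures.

β ≈ 0.7921

γ = Δt/τ₀ = 0.385/0.235 = 1.63830
β = √(1 − 1/γ²) = √(1 − 1/1.63830²) = 0.7921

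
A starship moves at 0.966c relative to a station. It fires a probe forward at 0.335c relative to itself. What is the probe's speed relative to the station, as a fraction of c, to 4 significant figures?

u ≈ 0.9829c

Relativistic velocity addition: u = (u' + v)/(1 + u'v/c²)
= (0.335 + 0.966)/(1 + 0.335×0.966) = 1.301/1.32361 = 0.9829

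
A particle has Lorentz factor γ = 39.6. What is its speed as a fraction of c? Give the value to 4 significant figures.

β ≈ 0.9997

β = √(1 − 1/γ²) = √(1 − 1/39.6²) = √(0.999362) = 0.9997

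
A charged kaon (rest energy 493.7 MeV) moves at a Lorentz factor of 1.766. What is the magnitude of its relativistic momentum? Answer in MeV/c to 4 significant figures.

p ≈ 718.6 MeV/c

β = √(1 − 1/γ²) = √(1 − 1/1.766²) = 0.824233
p = γβm₀c = 1.766 × 0.824233 × 493.7 MeV/c = 718.6 MeV/c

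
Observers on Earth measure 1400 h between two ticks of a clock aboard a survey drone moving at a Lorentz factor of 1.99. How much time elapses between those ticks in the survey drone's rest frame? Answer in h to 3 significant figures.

γ = 1.99 (given)
Proper time: τ₀ = Δt/γ = 1400/1.99 = 704 h

τ₀ ≈ 704 h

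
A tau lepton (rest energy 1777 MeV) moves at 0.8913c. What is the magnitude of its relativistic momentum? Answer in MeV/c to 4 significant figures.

p ≈ 3493 MeV/c

γ = 1/√(1 − 0.8913²) = 2.20549
p = γβm₀c = 2.20549 × 0.8913 × 1777 MeV/c = 3493 MeV/c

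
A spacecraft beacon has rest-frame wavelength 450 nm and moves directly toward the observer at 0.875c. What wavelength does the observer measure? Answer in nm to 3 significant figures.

λ_obs ≈ 116 nm

Relativistic Doppler: λ_obs = λ_src √((1−β)/(1+β))
= 450 × √(0.12500/1.8750) = 450 × 0.25820 = 116 nm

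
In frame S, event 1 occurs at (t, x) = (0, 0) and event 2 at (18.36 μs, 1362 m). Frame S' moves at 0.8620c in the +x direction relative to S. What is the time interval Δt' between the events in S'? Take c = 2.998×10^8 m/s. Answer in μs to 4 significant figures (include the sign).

Δt' ≈ 28.49 μs

γ = 1/√(1 − 0.8620²) = 1.97274
Δt' = γ(Δt − vΔx/c²) = 1.97274 × (18.36 μs − 0.8620×1362 m / (2.998×10^8 m/s))
= 1.97274 × (14.4439 μs) = 28.49 μs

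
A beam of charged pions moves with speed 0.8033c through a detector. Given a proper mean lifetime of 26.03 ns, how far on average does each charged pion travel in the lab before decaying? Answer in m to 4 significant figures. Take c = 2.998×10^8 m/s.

γ = 1/√(1 − 0.8033²) = 1.67905
Dilated lifetime: Δt = γτ₀ = 1.67905 × 26.03 ns = 43.7057 ns
d = vΔt = 0.8033c × 43.7057 ns = 2.40829×10^8 m/s × 4.37057×10^-8 s = 10.53 m

d ≈ 10.53 m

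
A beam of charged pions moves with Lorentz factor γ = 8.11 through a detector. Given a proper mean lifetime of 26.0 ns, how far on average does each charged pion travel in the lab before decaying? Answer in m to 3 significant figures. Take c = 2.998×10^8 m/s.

d ≈ 62.7 m

β = √(1 − 1/γ²) = √(1 − 1/8.11²) = 0.99237
Dilated lifetime: Δt = γτ₀ = 8.11 × 26.0 ns = 210.86 ns
d = vΔt = 0.99237c × 210.86 ns = 2.9751×10^8 m/s × 2.1086×10^-7 s = 62.7 m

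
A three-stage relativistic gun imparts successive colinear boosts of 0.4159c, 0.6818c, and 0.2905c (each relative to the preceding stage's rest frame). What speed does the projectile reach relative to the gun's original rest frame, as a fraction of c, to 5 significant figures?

u ≈ 0.91771c

Compose boost 2: (0.6818 + 0.4159)/(1 + 0.6818×0.4159) = 1.0977/1.283561 = 0.8551992
Compose boost 3: (0.2905 + 0.8551992)/(1 + 0.2905×0.8551992) = 1.145699/1.248435 = 0.91771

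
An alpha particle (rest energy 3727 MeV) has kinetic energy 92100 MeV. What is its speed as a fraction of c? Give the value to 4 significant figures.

β ≈ 0.9992

γ = 1 + K/(m₀c²) = 1 + 92100/3727 = 25.7116
β = √(1 − 1/γ²) = 0.9992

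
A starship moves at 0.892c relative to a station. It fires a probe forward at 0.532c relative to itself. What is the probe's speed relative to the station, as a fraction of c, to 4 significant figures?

u ≈ 0.9657c

Relativistic velocity addition: u = (u' + v)/(1 + u'v/c²)
= (0.532 + 0.892)/(1 + 0.532×0.892) = 1.424/1.47454 = 0.9657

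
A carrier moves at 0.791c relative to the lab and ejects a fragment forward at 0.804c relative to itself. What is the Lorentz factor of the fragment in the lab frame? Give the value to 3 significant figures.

u_lab = (0.804 + 0.791)/(1 + 0.804×0.791) = 1.595/1.63596 = 0.974960
γ = 1/√(1 − 0.974960²) = 4.50

γ ≈ 4.50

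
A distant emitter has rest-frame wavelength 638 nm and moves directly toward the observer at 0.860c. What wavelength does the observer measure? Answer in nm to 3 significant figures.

Relativistic Doppler: λ_obs = λ_src √((1−β)/(1+β))
= 638 × √(0.14000/1.8600) = 638 × 0.27435 = 175 nm

λ_obs ≈ 175 nm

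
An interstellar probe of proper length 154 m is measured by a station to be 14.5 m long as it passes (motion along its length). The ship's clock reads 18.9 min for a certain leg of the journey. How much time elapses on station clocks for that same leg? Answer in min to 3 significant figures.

Δt ≈ 201 min

Length contraction ⇒ γ = L₀/L = 154/14.5 = 10.621
Time dilation: Δt = γτ₀ = 10.621 × 18.9 min = 201 min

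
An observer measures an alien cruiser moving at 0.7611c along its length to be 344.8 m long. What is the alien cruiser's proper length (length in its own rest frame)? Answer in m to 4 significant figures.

γ = 1/√(1 − 0.7611²) = 1.54170
L₀ = γL = 1.54170 × 344.8 = 531.6 m

L₀ ≈ 531.6 m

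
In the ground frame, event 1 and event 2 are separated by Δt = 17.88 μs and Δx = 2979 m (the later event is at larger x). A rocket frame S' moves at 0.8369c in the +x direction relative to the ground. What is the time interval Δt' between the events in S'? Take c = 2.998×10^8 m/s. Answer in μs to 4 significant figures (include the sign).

Δt' ≈ 17.47 μs

γ = 1/√(1 − 0.8369²) = 1.82697
Δt' = γ(Δt − vΔx/c²) = 1.82697 × (17.88 μs − 0.8369×2979 m / (2.998×10^8 m/s))
= 1.82697 × (9.56404 μs) = 17.47 μs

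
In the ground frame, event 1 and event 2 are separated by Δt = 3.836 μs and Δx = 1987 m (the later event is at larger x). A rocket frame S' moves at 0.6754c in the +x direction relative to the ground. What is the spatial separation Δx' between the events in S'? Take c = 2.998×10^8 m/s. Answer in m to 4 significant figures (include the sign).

γ = 1/√(1 − 0.6754²) = 1.35602
Δx' = γ(Δx − vΔt) = 1.35602 × (1987 m − 0.6754×(2.998×10^8 m/s)×3.836×10^-6 s)
= 1.35602 × (1210.27 m) = 1641 m

Δx' ≈ 1641 m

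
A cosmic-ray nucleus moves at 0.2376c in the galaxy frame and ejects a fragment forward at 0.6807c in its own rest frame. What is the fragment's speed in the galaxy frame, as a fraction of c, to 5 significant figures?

u ≈ 0.79046c

Compose boost 2: (0.6807 + 0.2376)/(1 + 0.6807×0.2376) = 0.91830/1.161734 = 0.79046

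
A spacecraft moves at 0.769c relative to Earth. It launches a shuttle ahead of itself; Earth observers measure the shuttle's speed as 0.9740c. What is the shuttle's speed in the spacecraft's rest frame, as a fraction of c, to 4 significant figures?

Inverse velocity addition: u' = (u − v)/(1 − uv/c²)
= (0.9740 − 0.769)/(1 − 0.9740×0.769) = 0.2050/0.250994 = 0.8168

u' ≈ 0.8168c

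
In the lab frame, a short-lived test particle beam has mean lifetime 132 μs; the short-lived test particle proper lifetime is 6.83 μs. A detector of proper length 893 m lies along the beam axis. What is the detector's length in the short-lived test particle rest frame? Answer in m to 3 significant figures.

Time dilation ⇒ γ = Δt/τ₀ = 132/6.83 = 19.327
Length contraction: L = L₀/γ = 893/19.327 = 46.2 m

L ≈ 46.2 m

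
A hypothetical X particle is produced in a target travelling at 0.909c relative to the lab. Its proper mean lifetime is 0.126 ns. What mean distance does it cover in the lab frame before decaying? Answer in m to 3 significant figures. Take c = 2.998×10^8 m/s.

γ = 1/√(1 − 0.909²) = 2.3993
Dilated lifetime: Δt = γτ₀ = 2.3993 × 0.126 ns = 0.30231 ns
d = vΔt = 0.909c × 0.30231 ns = 2.7252×10^8 m/s × 3.0231×10^-10 s = 0.0824 m

d ≈ 0.0824 m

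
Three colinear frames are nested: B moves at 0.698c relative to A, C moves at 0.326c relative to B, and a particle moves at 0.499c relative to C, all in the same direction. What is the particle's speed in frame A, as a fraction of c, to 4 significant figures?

Compose boost 2: (0.326 + 0.698)/(1 + 0.326×0.698) = 1.024/1.22755 = 0.834183
Compose boost 3: (0.499 + 0.834183)/(1 + 0.499×0.834183) = 1.33318/1.41626 = 0.9413

u ≈ 0.9413c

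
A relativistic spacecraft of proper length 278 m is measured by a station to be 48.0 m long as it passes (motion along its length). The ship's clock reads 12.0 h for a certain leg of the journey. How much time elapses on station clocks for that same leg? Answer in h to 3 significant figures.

Length contraction ⇒ γ = L₀/L = 278/48.0 = 5.7917
Time dilation: Δt = γτ₀ = 5.7917 × 12.0 h = 69.5 h

Δt ≈ 69.5 h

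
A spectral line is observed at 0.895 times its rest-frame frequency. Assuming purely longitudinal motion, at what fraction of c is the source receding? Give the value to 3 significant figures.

β ≈ 0.110

f_obs/f_src = √((1−β)/(1+β)) = 0.895  ⇒  (1−β)/(1+β) = 0.80102
β = |1 − D²|/(1 + D²) = |1 − 0.80102|/(1 + 0.80102) = 0.110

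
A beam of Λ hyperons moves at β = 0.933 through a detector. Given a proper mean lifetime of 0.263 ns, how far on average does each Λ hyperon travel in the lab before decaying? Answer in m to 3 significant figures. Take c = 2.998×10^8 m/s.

γ = 1/√(1 − 0.933²) = 2.7787
Dilated lifetime: Δt = γτ₀ = 2.7787 × 0.263 ns = 0.73081 ns
d = vΔt = 0.933c × 0.73081 ns = 2.7971×10^8 m/s × 7.3081×10^-10 s = 0.204 m

d ≈ 0.204 m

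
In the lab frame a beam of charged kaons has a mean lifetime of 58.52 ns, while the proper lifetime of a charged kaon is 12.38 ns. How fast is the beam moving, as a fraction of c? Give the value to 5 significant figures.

β ≈ 0.97737

γ = Δt/τ₀ = 58.52/12.38 = 4.726979
β = √(1 − 1/γ²) = √(1 − 1/4.726979²) = 0.97737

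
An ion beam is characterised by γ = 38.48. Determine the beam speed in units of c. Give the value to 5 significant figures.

β = √(1 − 1/γ²) = √(1 − 1/38.48²) = √(0.9993246) = 0.99966

β ≈ 0.99966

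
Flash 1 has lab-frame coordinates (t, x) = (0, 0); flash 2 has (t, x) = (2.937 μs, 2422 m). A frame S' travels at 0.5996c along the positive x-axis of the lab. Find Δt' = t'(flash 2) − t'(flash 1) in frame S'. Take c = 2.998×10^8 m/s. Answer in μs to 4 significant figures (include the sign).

γ = 1/√(1 − 0.5996²) = 1.24953
Δt' = γ(Δt − vΔx/c²) = 1.24953 × (2.937 μs − 0.5996×2422 m / (2.998×10^8 m/s))
= 1.24953 × (-1.90700 μs) = -2.383 μs

Δt' ≈ -2.383 μs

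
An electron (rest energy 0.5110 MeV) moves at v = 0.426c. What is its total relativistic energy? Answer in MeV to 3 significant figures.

γ = 1/√(1 − 0.426²) = 1.1053
E = γm₀c² = 1.1053 × 0.5110 MeV = 0.565 MeV

E ≈ 0.565 MeV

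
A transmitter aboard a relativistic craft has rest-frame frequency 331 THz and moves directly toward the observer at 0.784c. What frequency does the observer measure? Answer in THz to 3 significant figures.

f_obs ≈ 951 THz

Relativistic Doppler: f_obs = f_src √((1+β)/(1−β))
= 331 × √(1.7840/0.21600) = 331 × 2.8739 = 951 THz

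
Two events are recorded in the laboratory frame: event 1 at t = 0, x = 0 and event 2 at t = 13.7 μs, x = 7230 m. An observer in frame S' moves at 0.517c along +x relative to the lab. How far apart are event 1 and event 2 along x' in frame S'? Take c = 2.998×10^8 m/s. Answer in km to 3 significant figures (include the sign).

γ = 1/√(1 − 0.517²) = 1.1682
Δx' = γ(Δx − vΔt) = 1.1682 × (7230 m − 0.517×(2.998×10^8 m/s)×13.7×10^-6 s)
= 1.1682 × (5106.5 m) = 5.97 km

Δx' ≈ 5.97 km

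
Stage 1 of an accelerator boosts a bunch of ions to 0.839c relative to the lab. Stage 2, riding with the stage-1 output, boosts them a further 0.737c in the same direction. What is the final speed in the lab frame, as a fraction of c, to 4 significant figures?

Compose boost 2: (0.737 + 0.839)/(1 + 0.737×0.839) = 1.576/1.61834 = 0.9738

u ≈ 0.9738c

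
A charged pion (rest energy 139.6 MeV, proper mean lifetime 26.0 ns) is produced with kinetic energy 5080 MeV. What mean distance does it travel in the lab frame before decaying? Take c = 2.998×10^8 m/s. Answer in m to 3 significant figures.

d ≈ 291 m

γ = 1 + K/(m₀c²) = 1 + 5080/139.6 = 37.390
β = √(1 − 1/γ²) = 0.99964
Dilated lifetime: γτ₀ = 37.390 × 26.0 ns = 972.13 ns
d = βc·γτ₀ = 0.99964 × (2.998×10^8 m/s) × 9.7213×10^-7 s = 291 m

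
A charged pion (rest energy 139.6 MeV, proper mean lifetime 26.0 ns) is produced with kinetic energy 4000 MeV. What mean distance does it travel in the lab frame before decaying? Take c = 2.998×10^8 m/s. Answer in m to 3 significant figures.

d ≈ 231 m

γ = 1 + K/(m₀c²) = 1 + 4000/139.6 = 29.653
β = √(1 − 1/γ²) = 0.99943
Dilated lifetime: γτ₀ = 29.653 × 26.0 ns = 770.99 ns
d = βc·γτ₀ = 0.99943 × (2.998×10^8 m/s) × 7.7099×10^-7 s = 231 m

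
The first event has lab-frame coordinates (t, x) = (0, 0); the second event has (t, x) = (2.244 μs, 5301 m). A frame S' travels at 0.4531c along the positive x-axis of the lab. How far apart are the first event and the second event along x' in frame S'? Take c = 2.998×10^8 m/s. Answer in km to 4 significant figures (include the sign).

γ = 1/√(1 − 0.4531²) = 1.12176
Δx' = γ(Δx − vΔt) = 1.12176 × (5301 m − 0.4531×(2.998×10^8 m/s)×2.244×10^-6 s)
= 1.12176 × (4996.18 m) = 5.604 km

Δx' ≈ 5.604 km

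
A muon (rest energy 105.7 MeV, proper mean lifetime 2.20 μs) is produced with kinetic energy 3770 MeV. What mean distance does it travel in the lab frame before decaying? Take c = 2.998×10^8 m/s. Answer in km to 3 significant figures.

d ≈ 24.2 km

γ = 1 + K/(m₀c²) = 1 + 3770/105.7 = 36.667
β = √(1 − 1/γ²) = 0.99963
Dilated lifetime: γτ₀ = 36.667 × 2.20 μs = 80.667 μs
d = βc·γτ₀ = 0.99963 × (2.998×10^8 m/s) × 8.0667×10^-5 s = 24.2 km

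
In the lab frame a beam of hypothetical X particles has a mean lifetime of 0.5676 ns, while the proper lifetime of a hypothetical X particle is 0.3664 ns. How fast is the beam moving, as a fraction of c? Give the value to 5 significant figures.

γ = Δt/τ₀ = 0.5676/0.3664 = 1.549127
β = √(1 − 1/γ²) = √(1 − 1/1.549127²) = 0.76374

β ≈ 0.76374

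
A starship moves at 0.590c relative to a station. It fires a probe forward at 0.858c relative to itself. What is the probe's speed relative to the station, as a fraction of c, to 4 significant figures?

u ≈ 0.9613c

Relativistic velocity addition: u = (u' + v)/(1 + u'v/c²)
= (0.858 + 0.590)/(1 + 0.858×0.590) = 1.448/1.50622 = 0.9613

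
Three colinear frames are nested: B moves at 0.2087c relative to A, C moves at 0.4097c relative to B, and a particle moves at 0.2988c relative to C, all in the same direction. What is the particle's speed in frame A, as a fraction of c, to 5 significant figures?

Compose boost 2: (0.4097 + 0.2087)/(1 + 0.4097×0.2087) = 0.61840/1.085504 = 0.5696891
Compose boost 3: (0.2988 + 0.5696891)/(1 + 0.2988×0.5696891) = 0.8684891/1.170223 = 0.74216

u ≈ 0.74216c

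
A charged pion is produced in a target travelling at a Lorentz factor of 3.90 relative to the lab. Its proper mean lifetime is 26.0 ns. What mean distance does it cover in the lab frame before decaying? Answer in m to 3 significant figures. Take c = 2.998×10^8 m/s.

d ≈ 29.4 m

β = √(1 − 1/γ²) = √(1 − 1/3.90²) = 0.96657
Dilated lifetime: Δt = γτ₀ = 3.90 × 26.0 ns = 101.40 ns
d = vΔt = 0.96657c × 101.40 ns = 2.8978×10^8 m/s × 1.0140×10^-7 s = 29.4 m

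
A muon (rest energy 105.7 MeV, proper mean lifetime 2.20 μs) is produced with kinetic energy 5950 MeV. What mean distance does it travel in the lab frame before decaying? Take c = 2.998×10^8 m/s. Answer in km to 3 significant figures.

d ≈ 37.8 km

γ = 1 + K/(m₀c²) = 1 + 5950/105.7 = 57.291
β = √(1 − 1/γ²) = 0.99985
Dilated lifetime: γτ₀ = 57.291 × 2.20 μs = 126.04 μs
d = βc·γτ₀ = 0.99985 × (2.998×10^8 m/s) × 0.00012604 s = 37.8 km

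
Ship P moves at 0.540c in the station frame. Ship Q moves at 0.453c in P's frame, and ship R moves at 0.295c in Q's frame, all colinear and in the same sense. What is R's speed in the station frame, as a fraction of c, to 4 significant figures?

u ≈ 0.8846c

Compose boost 2: (0.453 + 0.540)/(1 + 0.453×0.540) = 0.9930/1.24462 = 0.797834
Compose boost 3: (0.295 + 0.797834)/(1 + 0.295×0.797834) = 1.09283/1.23536 = 0.8846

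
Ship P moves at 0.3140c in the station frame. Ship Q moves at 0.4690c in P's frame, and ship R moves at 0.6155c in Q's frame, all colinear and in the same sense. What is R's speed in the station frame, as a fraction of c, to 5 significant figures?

u ≈ 0.91403c

Compose boost 2: (0.4690 + 0.3140)/(1 + 0.4690×0.3140) = 0.78300/1.147266 = 0.6824921
Compose boost 3: (0.6155 + 0.6824921)/(1 + 0.6155×0.6824921) = 1.297992/1.420074 = 0.91403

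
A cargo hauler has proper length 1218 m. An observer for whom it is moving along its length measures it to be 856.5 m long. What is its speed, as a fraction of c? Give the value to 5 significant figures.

γ = L₀/L = 1218/856.5 = 1.422067
β = √(1 − 1/γ²) = 0.71099

β ≈ 0.71099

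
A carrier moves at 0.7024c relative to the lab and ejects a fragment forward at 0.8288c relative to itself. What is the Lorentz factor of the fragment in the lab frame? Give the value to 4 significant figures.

u_lab = (0.8288 + 0.7024)/(1 + 0.8288×0.7024) = 1.5312/1.582149 = 0.9677975
γ = 1/√(1 − 0.9677975²) = 3.973

γ ≈ 3.973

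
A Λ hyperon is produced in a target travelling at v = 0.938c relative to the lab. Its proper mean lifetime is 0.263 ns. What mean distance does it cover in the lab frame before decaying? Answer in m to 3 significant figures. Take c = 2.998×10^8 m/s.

d ≈ 0.213 m

γ = 1/√(1 − 0.938²) = 2.8849
Dilated lifetime: Δt = γτ₀ = 2.8849 × 0.263 ns = 0.75872 ns
d = vΔt = 0.938c × 0.75872 ns = 2.8121×10^8 m/s × 7.5872×10^-10 s = 0.213 m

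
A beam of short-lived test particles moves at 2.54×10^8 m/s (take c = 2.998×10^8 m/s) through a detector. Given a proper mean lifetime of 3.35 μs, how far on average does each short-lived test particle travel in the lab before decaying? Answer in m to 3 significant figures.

d ≈ 1600 m

β = v/c = 2.54×10^8 / 2.998×10^8 = 0.84723
γ = 1/√(1 − 0.84723²) = 1.8824
Dilated lifetime: Δt = γτ₀ = 1.8824 × 3.35 μs = 6.3062 μs
d = vΔt = 0.84723c × 6.3062 μs = 2.5400×10^8 m/s × 6.3062×10^-6 s = 1600 m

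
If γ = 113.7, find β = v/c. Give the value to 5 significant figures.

β ≈ 0.99996

β = √(1 − 1/γ²) = √(1 − 1/113.7²) = √(0.9999226) = 0.99996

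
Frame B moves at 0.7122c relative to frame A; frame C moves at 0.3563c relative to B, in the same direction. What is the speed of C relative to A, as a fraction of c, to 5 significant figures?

Compose boost 2: (0.3563 + 0.7122)/(1 + 0.3563×0.7122) = 1.0685/1.253757 = 0.85224

u ≈ 0.85224c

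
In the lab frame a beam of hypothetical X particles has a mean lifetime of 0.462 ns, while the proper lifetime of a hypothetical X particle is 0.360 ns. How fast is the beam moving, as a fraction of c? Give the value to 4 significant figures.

γ = Δt/τ₀ = 0.462/0.360 = 1.28333
β = √(1 − 1/γ²) = √(1 − 1/1.28333²) = 0.6267

β ≈ 0.6267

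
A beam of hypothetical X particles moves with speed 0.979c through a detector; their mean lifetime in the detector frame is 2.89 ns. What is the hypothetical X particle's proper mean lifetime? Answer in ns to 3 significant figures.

τ₀ ≈ 0.589 ns

γ = 1/√(1 − 0.979²) = 4.9053
Proper time: τ₀ = Δt/γ = 2.89/4.9053 = 0.589 ns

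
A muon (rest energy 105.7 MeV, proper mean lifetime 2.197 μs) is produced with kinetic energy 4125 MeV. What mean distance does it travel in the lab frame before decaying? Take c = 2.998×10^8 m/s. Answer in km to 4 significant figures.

d ≈ 26.36 km

γ = 1 + K/(m₀c²) = 1 + 4125/105.7 = 40.0255
β = √(1 − 1/γ²) = 0.999688
Dilated lifetime: γτ₀ = 40.0255 × 2.197 μs = 87.9361 μs
d = βc·γτ₀ = 0.999688 × (2.998×10^8 m/s) × 8.79361×10^-5 s = 26.36 km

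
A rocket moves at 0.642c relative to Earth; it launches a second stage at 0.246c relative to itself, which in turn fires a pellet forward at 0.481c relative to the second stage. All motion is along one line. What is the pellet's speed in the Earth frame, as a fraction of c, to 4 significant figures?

u ≈ 0.9116c

Compose boost 2: (0.246 + 0.642)/(1 + 0.246×0.642) = 0.8880/1.15793 = 0.766884
Compose boost 3: (0.481 + 0.766884)/(1 + 0.481×0.766884) = 1.24788/1.36887 = 0.9116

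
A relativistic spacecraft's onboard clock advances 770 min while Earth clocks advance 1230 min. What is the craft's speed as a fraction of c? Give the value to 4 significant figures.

β ≈ 0.7798

γ = Δt/τ₀ = 1230/770 = 1.59740
β = √(1 − 1/γ²) = √(1 − 1/1.59740²) = 0.7798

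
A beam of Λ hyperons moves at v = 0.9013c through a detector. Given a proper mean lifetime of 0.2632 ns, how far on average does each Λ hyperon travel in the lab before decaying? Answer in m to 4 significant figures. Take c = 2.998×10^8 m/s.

d ≈ 0.1642 m

γ = 1/√(1 − 0.9013²) = 2.30843
Dilated lifetime: Δt = γτ₀ = 2.30843 × 0.2632 ns = 0.607578 ns
d = vΔt = 0.9013c × 0.607578 ns = 2.70210×10^8 m/s × 6.07578×10^-10 s = 0.1642 m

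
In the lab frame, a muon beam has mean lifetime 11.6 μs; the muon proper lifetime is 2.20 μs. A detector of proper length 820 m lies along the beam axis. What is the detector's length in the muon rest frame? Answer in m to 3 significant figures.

Time dilation ⇒ γ = Δt/τ₀ = 11.6/2.20 = 5.2727
Length contraction: L = L₀/γ = 820/5.2727 = 156 m

L ≈ 156 m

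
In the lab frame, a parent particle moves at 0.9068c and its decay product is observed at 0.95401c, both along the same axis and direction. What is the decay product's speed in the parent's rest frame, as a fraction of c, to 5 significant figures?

u' ≈ 0.34995c

Inverse velocity addition: u' = (u − v)/(1 − uv/c²)
= (0.95401 − 0.9068)/(1 − 0.95401×0.9068) = 0.047210/0.1349037 = 0.34995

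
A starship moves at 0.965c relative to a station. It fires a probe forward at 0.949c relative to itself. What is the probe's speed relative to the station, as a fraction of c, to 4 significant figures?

Relativistic velocity addition: u = (u' + v)/(1 + u'v/c²)
= (0.949 + 0.965)/(1 + 0.949×0.965) = 1.914/1.91579 = 0.9991

u ≈ 0.9991c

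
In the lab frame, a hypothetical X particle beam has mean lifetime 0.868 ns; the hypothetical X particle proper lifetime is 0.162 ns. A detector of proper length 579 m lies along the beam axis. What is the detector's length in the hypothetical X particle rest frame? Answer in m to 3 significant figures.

L ≈ 108 m

Time dilation ⇒ γ = Δt/τ₀ = 0.868/0.162 = 5.3580
Length contraction: L = L₀/γ = 579/5.3580 = 108 m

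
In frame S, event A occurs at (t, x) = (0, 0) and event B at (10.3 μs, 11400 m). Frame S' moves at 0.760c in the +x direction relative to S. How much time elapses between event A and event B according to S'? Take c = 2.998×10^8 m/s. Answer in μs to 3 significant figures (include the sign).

γ = 1/√(1 − 0.760²) = 1.5386
Δt' = γ(Δt − vΔx/c²) = 1.5386 × (10.3 μs − 0.760×11400 m / (2.998×10^8 m/s))
= 1.5386 × (-18.599 μs) = -28.6 μs

Δt' ≈ -28.6 μs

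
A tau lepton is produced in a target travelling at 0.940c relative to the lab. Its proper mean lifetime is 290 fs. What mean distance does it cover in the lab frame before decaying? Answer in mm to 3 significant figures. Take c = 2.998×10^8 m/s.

γ = 1/√(1 − 0.940²) = 2.9311
Dilated lifetime: Δt = γτ₀ = 2.9311 × 290 fs = 850.01 fs
d = vΔt = 0.940c × 850.01 fs = 2.8181×10^8 m/s × 8.5001×10^-13 s = 0.240 mm

d ≈ 0.240 mm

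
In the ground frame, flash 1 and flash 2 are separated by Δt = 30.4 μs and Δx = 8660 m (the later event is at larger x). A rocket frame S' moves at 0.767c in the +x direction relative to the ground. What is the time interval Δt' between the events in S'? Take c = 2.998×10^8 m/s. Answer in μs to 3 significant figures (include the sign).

γ = 1/√(1 − 0.767²) = 1.5585
Δt' = γ(Δt − vΔx/c²) = 1.5585 × (30.4 μs − 0.767×8660 m / (2.998×10^8 m/s))
= 1.5585 × (8.2445 μs) = 12.8 μs

Δt' ≈ 12.8 μs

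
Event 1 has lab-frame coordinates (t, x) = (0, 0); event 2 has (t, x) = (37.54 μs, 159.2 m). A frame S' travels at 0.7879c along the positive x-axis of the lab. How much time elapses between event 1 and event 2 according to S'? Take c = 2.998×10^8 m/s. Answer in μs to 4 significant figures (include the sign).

γ = 1/√(1 − 0.7879²) = 1.62390
Δt' = γ(Δt − vΔx/c²) = 1.62390 × (37.54 μs − 0.7879×159.2 m / (2.998×10^8 m/s))
= 1.62390 × (37.1216 μs) = 60.28 μs

Δt' ≈ 60.28 μs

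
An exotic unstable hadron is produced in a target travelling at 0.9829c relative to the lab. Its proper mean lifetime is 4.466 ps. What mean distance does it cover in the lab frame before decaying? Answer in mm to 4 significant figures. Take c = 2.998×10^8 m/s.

d ≈ 7.147 mm

γ = 1/√(1 − 0.9829²) = 5.43065
Dilated lifetime: Δt = γτ₀ = 5.43065 × 4.466 ps = 24.2533 ps
d = vΔt = 0.9829c × 24.2533 ps = 2.94673×10^8 m/s × 2.42533×10^-11 s = 7.147 mm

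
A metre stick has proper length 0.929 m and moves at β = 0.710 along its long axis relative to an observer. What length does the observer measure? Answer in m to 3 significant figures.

L ≈ 0.654 m

γ = 1/√(1 − 0.710²) = 1.4200
Length contraction: L = L₀/γ = 0.929/1.4200 = 0.654 m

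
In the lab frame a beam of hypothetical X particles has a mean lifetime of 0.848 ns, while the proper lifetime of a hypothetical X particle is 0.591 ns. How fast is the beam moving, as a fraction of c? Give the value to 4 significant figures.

β ≈ 0.7171

γ = Δt/τ₀ = 0.848/0.591 = 1.43486
β = √(1 − 1/γ²) = √(1 − 1/1.43486²) = 0.7171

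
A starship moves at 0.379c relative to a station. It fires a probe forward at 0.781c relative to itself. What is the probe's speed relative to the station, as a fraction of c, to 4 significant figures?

u ≈ 0.8951c

Relativistic velocity addition: u = (u' + v)/(1 + u'v/c²)
= (0.781 + 0.379)/(1 + 0.781×0.379) = 1.160/1.29600 = 0.8951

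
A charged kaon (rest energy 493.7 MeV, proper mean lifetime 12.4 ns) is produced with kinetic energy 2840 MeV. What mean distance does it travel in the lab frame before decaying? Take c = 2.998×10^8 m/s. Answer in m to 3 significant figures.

d ≈ 24.8 m

γ = 1 + K/(m₀c²) = 1 + 2840/493.7 = 6.7525
β = √(1 − 1/γ²) = 0.98897
Dilated lifetime: γτ₀ = 6.7525 × 12.4 ns = 83.731 ns
d = βc·γτ₀ = 0.98897 × (2.998×10^8 m/s) × 8.3731×10^-8 s = 24.8 m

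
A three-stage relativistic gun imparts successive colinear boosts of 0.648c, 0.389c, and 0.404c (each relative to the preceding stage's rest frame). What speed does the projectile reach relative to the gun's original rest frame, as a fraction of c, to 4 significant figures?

u ≈ 0.9233c

Compose boost 2: (0.389 + 0.648)/(1 + 0.389×0.648) = 1.037/1.25207 = 0.828227
Compose boost 3: (0.404 + 0.828227)/(1 + 0.404×0.828227) = 1.23223/1.33460 = 0.9233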